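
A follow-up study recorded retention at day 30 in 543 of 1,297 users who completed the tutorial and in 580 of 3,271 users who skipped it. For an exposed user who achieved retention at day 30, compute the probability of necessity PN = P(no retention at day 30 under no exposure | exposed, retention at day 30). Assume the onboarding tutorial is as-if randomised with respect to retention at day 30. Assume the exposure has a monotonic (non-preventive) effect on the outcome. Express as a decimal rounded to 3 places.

PN ≈ 0.576

p₁ = P(outcome | exposed) = 543/1297 = 0.41866
p₀ = P(outcome | unexposed) = 580/3271 = 0.17732
Under exogeneity and monotonicity, PN = (p₁ − p₀) / p₁.
PN = (0.41866 − 0.17732) / 0.41866 = 0.24134 / 0.41866 ≈ 0.5765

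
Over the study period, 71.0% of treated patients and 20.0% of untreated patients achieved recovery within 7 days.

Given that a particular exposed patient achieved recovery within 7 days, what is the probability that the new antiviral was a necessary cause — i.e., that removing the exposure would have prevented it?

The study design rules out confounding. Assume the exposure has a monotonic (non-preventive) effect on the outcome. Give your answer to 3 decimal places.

p₁ = 0.71, p₀ = 0.2.
Under exogeneity and monotonicity, PN = (p₁ − p₀) / p₁.
PN = (0.71 − 0.2) / 0.71 = 0.51 / 0.71 ≈ 0.7183

PN ≈ 0.718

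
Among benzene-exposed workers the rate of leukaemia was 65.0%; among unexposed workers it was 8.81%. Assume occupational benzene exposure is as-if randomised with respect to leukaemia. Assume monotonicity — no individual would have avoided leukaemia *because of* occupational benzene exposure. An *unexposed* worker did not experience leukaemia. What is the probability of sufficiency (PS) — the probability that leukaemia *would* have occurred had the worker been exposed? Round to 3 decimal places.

PS ≈ 0.616

p₁ = 0.65, p₀ = 0.0881.
Under exogeneity and monotonicity, PS = (p₁ − p₀) / (1 − p₀).
PS = (0.65 − 0.0881) / (1 − 0.0881) = 0.5619 / 0.9119 ≈ 0.6162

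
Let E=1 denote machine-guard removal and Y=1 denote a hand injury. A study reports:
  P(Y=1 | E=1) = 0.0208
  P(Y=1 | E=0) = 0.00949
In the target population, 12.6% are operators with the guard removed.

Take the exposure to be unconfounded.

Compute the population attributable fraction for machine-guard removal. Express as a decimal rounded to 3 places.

PAF ≈ 0.131

Let p₁ = 0.0208, p₀ = 0.00949.
Overall risk P(Y=1) = π·p₁ + (1−π)·p₀ = 0.126×0.0208 + 0.874×0.00949 = 0.010915.
Under exogeneity, PAF = [P(Y=1) − p₀] / P(Y=1).
PAF = (0.010915 − 0.00949) / 0.010915 ≈ 0.1306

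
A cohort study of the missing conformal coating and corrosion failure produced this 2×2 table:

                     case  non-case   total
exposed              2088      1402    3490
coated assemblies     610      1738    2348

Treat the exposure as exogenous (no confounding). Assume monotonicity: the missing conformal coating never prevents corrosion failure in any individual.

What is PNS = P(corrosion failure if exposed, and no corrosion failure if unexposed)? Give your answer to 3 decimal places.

p₁ = P(outcome | exposed) = 2088/3490 = 0.59828
p₀ = P(outcome | unexposed) = 610/2348 = 0.2598
Under exogeneity and monotonicity, PNS = p₁ − p₀.
PNS = 0.59828 − 0.2598 = 0.33849

PNS ≈ 0.338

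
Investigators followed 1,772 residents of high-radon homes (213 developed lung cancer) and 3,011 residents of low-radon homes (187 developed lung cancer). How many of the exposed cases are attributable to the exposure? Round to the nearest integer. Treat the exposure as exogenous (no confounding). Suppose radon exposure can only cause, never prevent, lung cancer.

about 103 cases

p₁ = P(outcome | exposed) = 213/1772 = 0.1202
p₀ = P(outcome | unexposed) = 187/3011 = 0.062106
PN = (p₁ − p₀)/p₁ = (0.1202 − 0.062106) / 0.1202 ≈ 0.48333.
Attributable cases ≈ PN × (exposed cases) = 0.48333 × 213 ≈ 102.95.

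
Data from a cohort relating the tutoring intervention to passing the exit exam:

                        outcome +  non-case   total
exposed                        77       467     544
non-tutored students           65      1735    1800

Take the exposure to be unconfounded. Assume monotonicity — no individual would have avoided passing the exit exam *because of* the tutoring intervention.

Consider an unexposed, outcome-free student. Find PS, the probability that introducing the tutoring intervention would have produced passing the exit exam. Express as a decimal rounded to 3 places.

PS ≈ 0.109

p₁ = P(outcome | exposed) = 77/544 = 0.14154
p₀ = P(outcome | unexposed) = 65/1800 = 0.036111
Under exogeneity and monotonicity, PS = (p₁ − p₀)/(1 − p₀).
PS = (0.14154 − 0.036111) / 0.96389 ≈ 0.1094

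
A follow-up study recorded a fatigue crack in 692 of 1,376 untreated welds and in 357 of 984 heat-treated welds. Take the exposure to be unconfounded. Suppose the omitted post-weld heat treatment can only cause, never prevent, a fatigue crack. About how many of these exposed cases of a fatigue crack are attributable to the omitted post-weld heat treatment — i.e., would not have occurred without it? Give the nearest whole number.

p₁ = P(outcome | exposed) = 692/1376 = 0.50291
p₀ = P(outcome | unexposed) = 357/984 = 0.3628
PN = (p₁ − p₀)/p₁ = (0.50291 − 0.3628) / 0.50291 ≈ 0.27858.
Attributable cases ≈ PN × (exposed cases) = 0.27858 × 692 ≈ 192.78.

about 193 cases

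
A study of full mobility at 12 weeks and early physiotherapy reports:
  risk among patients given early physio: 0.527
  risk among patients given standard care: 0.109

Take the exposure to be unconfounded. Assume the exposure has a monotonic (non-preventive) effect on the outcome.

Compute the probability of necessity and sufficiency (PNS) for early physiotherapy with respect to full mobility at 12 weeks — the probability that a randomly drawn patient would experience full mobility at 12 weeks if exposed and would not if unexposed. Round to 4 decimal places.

PNS ≈ 0.4180

Let p₁ = 0.527, p₀ = 0.109.
Under exogeneity and monotonicity, PNS = p₁ − p₀.
PNS = 0.527 − 0.109 = 0.418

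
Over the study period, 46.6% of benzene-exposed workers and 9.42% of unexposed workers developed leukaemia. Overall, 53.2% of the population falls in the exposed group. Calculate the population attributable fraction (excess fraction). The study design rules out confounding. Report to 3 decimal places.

PAF ≈ 0.677

p₁ = 0.466, p₀ = 0.0942.
Overall risk P(Y=1) = π·p₁ + (1−π)·p₀ = 0.532×0.466 + 0.468×0.0942 = 0.292.
Under exogeneity, PAF = [P(Y=1) − p₀] / P(Y=1).
PAF = (0.292 − 0.0942) / 0.292 ≈ 0.6774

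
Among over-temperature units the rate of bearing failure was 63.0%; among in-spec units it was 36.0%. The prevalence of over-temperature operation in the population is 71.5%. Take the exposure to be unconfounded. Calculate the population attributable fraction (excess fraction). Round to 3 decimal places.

PAF ≈ 0.349

p₁ = 0.63, p₀ = 0.36.
Overall risk P(Y=1) = π·p₁ + (1−π)·p₀ = 0.715×0.63 + 0.285×0.36 = 0.55305.
Under exogeneity, PAF = [P(Y=1) − p₀] / P(Y=1).
PAF = (0.55305 − 0.36) / 0.55305 ≈ 0.3491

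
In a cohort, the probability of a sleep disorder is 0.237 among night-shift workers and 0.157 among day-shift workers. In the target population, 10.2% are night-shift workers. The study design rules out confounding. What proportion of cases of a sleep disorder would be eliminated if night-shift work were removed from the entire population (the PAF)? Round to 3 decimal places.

Let p₁ = 0.237, p₀ = 0.157.
Overall risk P(Y=1) = π·p₁ + (1−π)·p₀ = 0.102×0.237 + 0.898×0.157 = 0.16516.
Under exogeneity, PAF = [P(Y=1) − p₀] / P(Y=1).
PAF = (0.16516 − 0.157) / 0.16516 ≈ 0.0494

PAF ≈ 0.049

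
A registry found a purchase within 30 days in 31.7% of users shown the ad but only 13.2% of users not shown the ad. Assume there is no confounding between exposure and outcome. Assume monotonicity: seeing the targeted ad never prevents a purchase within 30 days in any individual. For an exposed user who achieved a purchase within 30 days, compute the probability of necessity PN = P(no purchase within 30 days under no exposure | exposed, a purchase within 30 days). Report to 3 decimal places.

PN ≈ 0.584

p₁ = 0.317, p₀ = 0.132.
Under exogeneity and monotonicity, PN = (p₁ − p₀) / p₁.
PN = (0.317 − 0.132) / 0.317 = 0.185 / 0.317 ≈ 0.5836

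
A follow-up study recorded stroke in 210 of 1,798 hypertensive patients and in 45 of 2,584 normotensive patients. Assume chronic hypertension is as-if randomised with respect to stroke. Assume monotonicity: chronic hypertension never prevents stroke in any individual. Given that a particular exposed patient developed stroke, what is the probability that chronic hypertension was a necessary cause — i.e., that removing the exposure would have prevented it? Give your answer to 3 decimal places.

p₁ = P(outcome | exposed) = 210/1798 = 0.1168
p₀ = P(outcome | unexposed) = 45/2584 = 0.017415
Under exogeneity and monotonicity, PN = (p₁ − p₀) / p₁.
PN = (0.1168 − 0.017415) / 0.1168 = 0.099382 / 0.1168 ≈ 0.8509

PN ≈ 0.851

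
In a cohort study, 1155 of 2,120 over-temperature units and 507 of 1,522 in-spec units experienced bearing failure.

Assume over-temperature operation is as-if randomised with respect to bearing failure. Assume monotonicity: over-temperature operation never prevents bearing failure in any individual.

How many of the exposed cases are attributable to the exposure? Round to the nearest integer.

about 449 cases

p₁ = P(outcome | exposed) = 1155/2120 = 0.54481
p₀ = P(outcome | unexposed) = 507/1522 = 0.33311
PN = (p₁ − p₀)/p₁ = (0.54481 − 0.33311) / 0.54481 ≈ 0.38857.
Attributable cases ≈ PN × (exposed cases) = 0.38857 × 1155 ≈ 448.80.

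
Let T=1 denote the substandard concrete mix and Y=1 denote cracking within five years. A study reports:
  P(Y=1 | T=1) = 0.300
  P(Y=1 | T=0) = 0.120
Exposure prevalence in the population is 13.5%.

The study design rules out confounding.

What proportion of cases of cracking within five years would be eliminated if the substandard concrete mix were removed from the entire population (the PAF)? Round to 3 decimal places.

Let p₁ = 0.3, p₀ = 0.12.
Overall risk P(Y=1) = π·p₁ + (1−π)·p₀ = 0.135×0.3 + 0.865×0.12 = 0.1443.
Under exogeneity, PAF = [P(Y=1) − p₀] / P(Y=1).
PAF = (0.1443 − 0.12) / 0.1443 ≈ 0.1684

PAF ≈ 0.168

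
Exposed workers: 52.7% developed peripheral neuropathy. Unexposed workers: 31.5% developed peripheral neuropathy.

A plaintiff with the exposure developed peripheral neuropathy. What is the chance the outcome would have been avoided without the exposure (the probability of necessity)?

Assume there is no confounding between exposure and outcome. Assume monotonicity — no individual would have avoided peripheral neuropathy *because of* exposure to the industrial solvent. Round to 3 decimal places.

p₁ = 0.527, p₀ = 0.315.
Under exogeneity and monotonicity, PN = (p₁ − p₀) / p₁.
PN = (0.527 − 0.315) / 0.527 = 0.212 / 0.527 ≈ 0.4023

PN ≈ 0.402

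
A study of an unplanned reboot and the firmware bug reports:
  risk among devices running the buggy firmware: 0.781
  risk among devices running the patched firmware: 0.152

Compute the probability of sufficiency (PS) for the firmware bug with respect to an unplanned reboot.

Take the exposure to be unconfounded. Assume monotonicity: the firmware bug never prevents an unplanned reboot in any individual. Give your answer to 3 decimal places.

Let p₁ = 0.781, p₀ = 0.152.
Under exogeneity and monotonicity, PS = (p₁ − p₀) / (1 − p₀).
PS = (0.781 − 0.152) / (1 − 0.152) = 0.629 / 0.848 ≈ 0.7417

PS ≈ 0.742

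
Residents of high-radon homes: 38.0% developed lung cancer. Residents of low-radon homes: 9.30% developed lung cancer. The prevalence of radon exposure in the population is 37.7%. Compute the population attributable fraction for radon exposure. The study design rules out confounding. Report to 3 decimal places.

p₁ = 0.38, p₀ = 0.093.
Overall risk P(Y=1) = π·p₁ + (1−π)·p₀ = 0.377×0.38 + 0.623×0.093 = 0.2012.
Under exogeneity, PAF = [P(Y=1) − p₀] / P(Y=1).
PAF = (0.2012 − 0.093) / 0.2012 ≈ 0.5378

PAF ≈ 0.538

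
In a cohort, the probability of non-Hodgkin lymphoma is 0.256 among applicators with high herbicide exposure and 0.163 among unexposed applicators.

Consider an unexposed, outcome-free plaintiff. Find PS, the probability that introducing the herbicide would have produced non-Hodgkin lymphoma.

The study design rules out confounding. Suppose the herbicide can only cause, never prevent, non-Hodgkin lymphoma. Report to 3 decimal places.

PS ≈ 0.111

Let p₁ = 0.256, p₀ = 0.163.
Under exogeneity and monotonicity, PS = (p₁ − p₀) / (1 − p₀).
PS = (0.256 − 0.163) / (1 − 0.163) = 0.093 / 0.837 ≈ 0.1111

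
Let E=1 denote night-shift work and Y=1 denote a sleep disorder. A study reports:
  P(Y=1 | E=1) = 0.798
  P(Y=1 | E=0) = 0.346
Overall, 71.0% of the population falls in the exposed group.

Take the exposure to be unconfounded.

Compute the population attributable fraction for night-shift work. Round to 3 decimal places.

PAF ≈ 0.481

Let p₁ = 0.798, p₀ = 0.346.
Overall risk P(Y=1) = π·p₁ + (1−π)·p₀ = 0.71×0.798 + 0.29×0.346 = 0.66692.
Under exogeneity, PAF = [P(Y=1) − p₀] / P(Y=1).
PAF = (0.66692 − 0.346) / 0.66692 ≈ 0.4812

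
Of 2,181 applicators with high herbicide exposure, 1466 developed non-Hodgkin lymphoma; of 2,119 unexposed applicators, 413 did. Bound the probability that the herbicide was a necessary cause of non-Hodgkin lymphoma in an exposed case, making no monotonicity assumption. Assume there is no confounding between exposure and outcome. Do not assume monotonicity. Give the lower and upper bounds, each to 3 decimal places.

p₁ = P(outcome | exposed) = 1466/2181 = 0.67217
p₀ = P(outcome | unexposed) = 413/2119 = 0.1949
Under exogeneity alone the bounds on PN are max{0,(p₁−p₀)/p₁} ≤ PN ≤ min{1,(1−p₀)/p₁}.
  lower = (p₁ − p₀)/p₁ = 0.47727 / 0.67217 ≈ 0.7100
  upper = min{1, (1 − p₀)/p₁} = 0.8051 / 0.67217 ≈ 1.1978 → capped at 1

0.710 ≤ PN ≤ 1.000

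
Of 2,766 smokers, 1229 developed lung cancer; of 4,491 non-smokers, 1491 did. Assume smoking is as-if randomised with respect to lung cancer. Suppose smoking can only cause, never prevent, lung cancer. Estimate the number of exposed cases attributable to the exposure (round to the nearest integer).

about 311 cases

p₁ = P(outcome | exposed) = 1229/2766 = 0.44432
p₀ = P(outcome | unexposed) = 1491/4491 = 0.332
PN = (p₁ − p₀)/p₁ = (0.44432 − 0.332) / 0.44432 ≈ 0.25280.
Attributable cases ≈ PN × (exposed cases) = 0.25280 × 1229 ≈ 310.70.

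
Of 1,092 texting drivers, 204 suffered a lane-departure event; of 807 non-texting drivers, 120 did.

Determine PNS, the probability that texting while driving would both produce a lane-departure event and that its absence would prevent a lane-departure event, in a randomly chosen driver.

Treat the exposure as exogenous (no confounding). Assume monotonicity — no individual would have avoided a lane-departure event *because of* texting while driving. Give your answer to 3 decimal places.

PNS ≈ 0.038

p₁ = P(outcome | exposed) = 204/1092 = 0.18681
p₀ = P(outcome | unexposed) = 120/807 = 0.1487
Under exogeneity and monotonicity, PNS = p₁ − p₀.
PNS = 0.18681 − 0.1487 = 0.038114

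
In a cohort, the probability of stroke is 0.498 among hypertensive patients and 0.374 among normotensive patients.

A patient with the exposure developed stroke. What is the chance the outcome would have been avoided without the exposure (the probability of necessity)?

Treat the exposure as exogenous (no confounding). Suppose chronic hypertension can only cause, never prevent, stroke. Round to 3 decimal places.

Let p₁ = 0.498, p₀ = 0.374.
Under exogeneity and monotonicity, PN = (p₁ − p₀) / p₁.
PN = (0.498 − 0.374) / 0.498 = 0.124 / 0.498 ≈ 0.2490

PN ≈ 0.249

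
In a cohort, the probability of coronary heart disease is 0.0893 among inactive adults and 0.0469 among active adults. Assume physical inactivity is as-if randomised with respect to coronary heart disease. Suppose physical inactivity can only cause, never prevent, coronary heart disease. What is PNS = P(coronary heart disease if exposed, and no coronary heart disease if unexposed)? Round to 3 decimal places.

Let p₁ = 0.0893, p₀ = 0.0469.
Under exogeneity and monotonicity, PNS = p₁ − p₀.
PNS = 0.0893 − 0.0469 = 0.0424

PNS ≈ 0.042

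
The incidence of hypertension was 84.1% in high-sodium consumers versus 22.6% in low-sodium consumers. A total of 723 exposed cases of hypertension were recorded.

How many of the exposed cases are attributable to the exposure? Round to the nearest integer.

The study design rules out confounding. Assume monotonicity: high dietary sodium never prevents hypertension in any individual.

p₁ = 0.841, p₀ = 0.226.
PN = (p₁ − p₀)/p₁ = (0.841 − 0.226) / 0.841 ≈ 0.73127.
Attributable cases ≈ PN × (exposed cases) = 0.73127 × 723 ≈ 528.71.

about 529 cases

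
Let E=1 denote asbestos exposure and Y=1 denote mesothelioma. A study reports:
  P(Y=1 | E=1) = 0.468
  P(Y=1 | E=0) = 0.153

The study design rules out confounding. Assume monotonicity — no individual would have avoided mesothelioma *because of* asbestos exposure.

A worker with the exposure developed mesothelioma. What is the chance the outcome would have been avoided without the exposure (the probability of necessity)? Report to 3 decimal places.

Let p₁ = 0.468, p₀ = 0.153.
Under exogeneity and monotonicity, PN = (p₁ − p₀) / p₁.
PN = (0.468 − 0.153) / 0.468 = 0.315 / 0.468 ≈ 0.6731

PN ≈ 0.673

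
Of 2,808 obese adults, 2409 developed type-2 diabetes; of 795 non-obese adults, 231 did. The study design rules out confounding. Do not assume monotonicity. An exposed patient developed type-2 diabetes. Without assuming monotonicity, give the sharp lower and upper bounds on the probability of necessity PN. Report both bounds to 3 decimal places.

0.661 ≤ PN ≤ 0.827

p₁ = P(outcome | exposed) = 2409/2808 = 0.85791
p₀ = P(outcome | unexposed) = 231/795 = 0.29057
Under exogeneity alone the bounds on PN are max{0,(p₁−p₀)/p₁} ≤ PN ≤ min{1,(1−p₀)/p₁}.
  lower = (p₁ − p₀)/p₁ = 0.56734 / 0.85791 ≈ 0.6613
  upper = min{1, (1 − p₀)/p₁} = 0.70943 / 0.85791 ≈ 0.8269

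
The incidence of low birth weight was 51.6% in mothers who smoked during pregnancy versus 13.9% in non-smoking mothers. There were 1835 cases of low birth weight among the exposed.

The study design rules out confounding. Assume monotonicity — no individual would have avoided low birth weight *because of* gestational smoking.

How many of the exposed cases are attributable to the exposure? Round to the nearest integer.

about 1341 cases

p₁ = 0.516, p₀ = 0.139.
PN = (p₁ − p₀)/p₁ = (0.516 − 0.139) / 0.516 ≈ 0.73062.
Attributable cases ≈ PN × (exposed cases) = 0.73062 × 1835 ≈ 1340.69.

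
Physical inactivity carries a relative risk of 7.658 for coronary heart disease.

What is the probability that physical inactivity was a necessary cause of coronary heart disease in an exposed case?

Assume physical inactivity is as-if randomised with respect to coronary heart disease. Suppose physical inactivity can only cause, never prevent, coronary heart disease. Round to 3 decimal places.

PN ≈ 0.869

Under exogeneity and monotonicity, PN = (RR − 1) / RR = 1 − 1/RR.
PN = (7.658 − 1) / 7.658 = 6.658 / 7.658 ≈ 0.8694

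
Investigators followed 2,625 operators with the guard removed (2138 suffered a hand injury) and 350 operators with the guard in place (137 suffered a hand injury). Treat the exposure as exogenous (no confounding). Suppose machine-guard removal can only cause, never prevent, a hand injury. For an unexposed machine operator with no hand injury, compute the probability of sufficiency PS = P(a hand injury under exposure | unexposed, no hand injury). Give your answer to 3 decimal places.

PS ≈ 0.695

p₁ = P(outcome | exposed) = 2138/2625 = 0.81448
p₀ = P(outcome | unexposed) = 137/350 = 0.39143
Under exogeneity and monotonicity, PS = (p₁ − p₀) / (1 − p₀).
PS = (0.81448 − 0.39143) / (1 − 0.39143) = 0.42305 / 0.60857 ≈ 0.6951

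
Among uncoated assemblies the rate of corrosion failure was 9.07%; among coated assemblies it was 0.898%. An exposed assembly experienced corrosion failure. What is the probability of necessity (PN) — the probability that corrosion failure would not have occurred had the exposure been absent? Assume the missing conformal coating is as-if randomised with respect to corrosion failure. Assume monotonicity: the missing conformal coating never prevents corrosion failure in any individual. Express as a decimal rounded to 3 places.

PN ≈ 0.901

p₁ = 0.0907, p₀ = 0.00898.
Under exogeneity and monotonicity, PN = (p₁ − p₀) / p₁.
PN = (0.0907 − 0.00898) / 0.0907 = 0.08172 / 0.0907 ≈ 0.9010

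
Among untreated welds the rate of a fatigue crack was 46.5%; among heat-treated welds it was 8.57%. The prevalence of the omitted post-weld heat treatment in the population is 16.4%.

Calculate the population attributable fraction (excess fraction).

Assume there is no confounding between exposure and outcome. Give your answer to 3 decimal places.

PAF ≈ 0.421

p₁ = 0.465, p₀ = 0.0857.
Overall risk P(Y=1) = π·p₁ + (1−π)·p₀ = 0.164×0.465 + 0.836×0.0857 = 0.14791.
Under exogeneity, PAF = [P(Y=1) − p₀] / P(Y=1).
PAF = (0.14791 − 0.0857) / 0.14791 ≈ 0.4206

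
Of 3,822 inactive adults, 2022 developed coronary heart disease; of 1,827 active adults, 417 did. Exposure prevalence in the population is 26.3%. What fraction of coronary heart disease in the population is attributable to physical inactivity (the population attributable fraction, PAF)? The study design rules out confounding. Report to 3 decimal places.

p₁ = P(outcome | exposed) = 2022/3822 = 0.52904
p₀ = P(outcome | unexposed) = 417/1827 = 0.22824
Overall risk P(Y=1) = π·p₁ + (1−π)·p₀ = 0.263×0.52904 + 0.737×0.22824 = 0.30735.
Under exogeneity, PAF = [P(Y=1) − p₀] / P(Y=1).
PAF = (0.30735 − 0.22824) / 0.30735 ≈ 0.2574

PAF ≈ 0.257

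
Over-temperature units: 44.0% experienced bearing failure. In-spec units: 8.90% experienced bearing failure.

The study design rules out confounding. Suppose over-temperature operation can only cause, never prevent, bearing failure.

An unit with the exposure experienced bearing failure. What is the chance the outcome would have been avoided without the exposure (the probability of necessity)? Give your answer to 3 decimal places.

PN ≈ 0.798

p₁ = 0.44, p₀ = 0.089.
Under exogeneity and monotonicity, PN = (p₁ − p₀) / p₁.
PN = (0.44 − 0.089) / 0.44 = 0.351 / 0.44 ≈ 0.7977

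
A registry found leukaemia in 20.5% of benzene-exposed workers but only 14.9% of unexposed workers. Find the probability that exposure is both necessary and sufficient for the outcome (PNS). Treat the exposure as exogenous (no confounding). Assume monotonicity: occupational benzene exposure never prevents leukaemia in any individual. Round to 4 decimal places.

p₁ = 0.205, p₀ = 0.149.
Under exogeneity and monotonicity, PNS = p₁ − p₀.
PNS = 0.205 − 0.149 = 0.056

PNS ≈ 0.0560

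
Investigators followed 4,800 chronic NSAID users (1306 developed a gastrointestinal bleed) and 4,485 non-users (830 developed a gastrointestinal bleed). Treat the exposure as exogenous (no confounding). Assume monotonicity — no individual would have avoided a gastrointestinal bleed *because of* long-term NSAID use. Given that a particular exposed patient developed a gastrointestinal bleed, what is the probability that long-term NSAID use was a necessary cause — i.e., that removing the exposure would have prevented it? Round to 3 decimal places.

p₁ = P(outcome | exposed) = 1306/4800 = 0.27208
p₀ = P(outcome | unexposed) = 830/4485 = 0.18506
Under exogeneity and monotonicity, PN = (p₁ − p₀) / p₁.
PN = (0.27208 − 0.18506) / 0.27208 = 0.087022 / 0.27208 ≈ 0.3198

PN ≈ 0.320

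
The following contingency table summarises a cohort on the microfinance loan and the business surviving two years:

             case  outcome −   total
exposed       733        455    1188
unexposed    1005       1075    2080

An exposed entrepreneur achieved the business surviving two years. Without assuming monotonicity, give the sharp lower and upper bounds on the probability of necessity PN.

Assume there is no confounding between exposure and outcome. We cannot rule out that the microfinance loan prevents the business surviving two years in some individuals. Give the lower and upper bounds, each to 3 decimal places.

p₁ = P(outcome | exposed) = 733/1188 = 0.617
p₀ = P(outcome | unexposed) = 1005/2080 = 0.48317
Under exogeneity alone the bounds on PN are max{0,(p₁−p₀)/p₁} ≤ PN ≤ min{1,(1−p₀)/p₁}.
  lower = (p₁ − p₀)/p₁ = 0.13383 / 0.617 ≈ 0.2169
  upper = min{1, (1 − p₀)/p₁} = 0.51683 / 0.617 ≈ 0.8376

0.217 ≤ PN ≤ 0.838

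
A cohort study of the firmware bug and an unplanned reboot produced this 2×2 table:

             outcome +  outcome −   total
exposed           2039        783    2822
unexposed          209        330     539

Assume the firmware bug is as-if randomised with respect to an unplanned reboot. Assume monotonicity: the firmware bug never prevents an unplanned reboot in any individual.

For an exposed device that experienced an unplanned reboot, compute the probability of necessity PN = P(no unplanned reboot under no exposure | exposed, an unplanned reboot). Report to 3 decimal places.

p₁ = P(outcome | exposed) = 2039/2822 = 0.72254
p₀ = P(outcome | unexposed) = 209/539 = 0.38776
Under exogeneity and monotonicity, PN = (p₁ − p₀) / p₁.
PN = (0.72254 − 0.38776) / 0.72254 = 0.33478 / 0.72254 ≈ 0.4633

PN ≈ 0.463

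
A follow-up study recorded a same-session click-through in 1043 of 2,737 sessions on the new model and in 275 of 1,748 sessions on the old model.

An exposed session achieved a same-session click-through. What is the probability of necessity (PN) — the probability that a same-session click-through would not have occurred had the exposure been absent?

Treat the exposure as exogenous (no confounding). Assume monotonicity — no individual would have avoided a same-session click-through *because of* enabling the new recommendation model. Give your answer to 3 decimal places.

PN ≈ 0.587

p₁ = P(outcome | exposed) = 1043/2737 = 0.38107
p₀ = P(outcome | unexposed) = 275/1748 = 0.15732
Under exogeneity and monotonicity, PN = (p₁ − p₀) / p₁.
PN = (0.38107 − 0.15732) / 0.38107 = 0.22375 / 0.38107 ≈ 0.5872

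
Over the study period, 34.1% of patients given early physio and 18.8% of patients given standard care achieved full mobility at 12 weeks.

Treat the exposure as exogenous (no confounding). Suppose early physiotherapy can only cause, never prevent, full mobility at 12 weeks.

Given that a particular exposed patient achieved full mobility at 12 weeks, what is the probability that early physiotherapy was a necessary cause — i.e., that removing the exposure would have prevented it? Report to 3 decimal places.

p₁ = 0.341, p₀ = 0.188.
Under exogeneity and monotonicity, PN = (p₁ − p₀) / p₁.
PN = (0.341 − 0.188) / 0.341 = 0.153 / 0.341 ≈ 0.4487

PN ≈ 0.449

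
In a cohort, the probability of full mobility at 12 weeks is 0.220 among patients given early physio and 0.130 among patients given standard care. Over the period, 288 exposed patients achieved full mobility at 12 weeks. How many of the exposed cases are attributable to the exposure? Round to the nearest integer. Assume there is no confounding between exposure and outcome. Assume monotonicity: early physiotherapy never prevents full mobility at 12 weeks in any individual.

Let p₁ = 0.22, p₀ = 0.13.
PN = (p₁ − p₀)/p₁ = (0.22 − 0.13) / 0.22 ≈ 0.40909.
Attributable cases ≈ PN × (exposed cases) = 0.40909 × 288 ≈ 117.82.

about 118 cases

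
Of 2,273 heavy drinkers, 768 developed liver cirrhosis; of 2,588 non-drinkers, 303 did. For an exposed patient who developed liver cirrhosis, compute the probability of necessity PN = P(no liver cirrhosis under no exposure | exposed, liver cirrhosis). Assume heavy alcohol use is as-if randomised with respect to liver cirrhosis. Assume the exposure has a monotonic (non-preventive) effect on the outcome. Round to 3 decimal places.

PN ≈ 0.653

p₁ = P(outcome | exposed) = 768/2273 = 0.33788
p₀ = P(outcome | unexposed) = 303/2588 = 0.11708
Under exogeneity and monotonicity, PN = (p₁ − p₀) / p₁.
PN = (0.33788 − 0.11708) / 0.33788 = 0.2208 / 0.33788 ≈ 0.6535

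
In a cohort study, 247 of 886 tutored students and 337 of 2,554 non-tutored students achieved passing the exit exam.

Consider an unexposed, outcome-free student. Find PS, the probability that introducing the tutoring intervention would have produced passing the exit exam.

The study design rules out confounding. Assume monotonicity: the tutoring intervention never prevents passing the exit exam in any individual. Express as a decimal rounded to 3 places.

PS ≈ 0.169

p₁ = P(outcome | exposed) = 247/886 = 0.27878
p₀ = P(outcome | unexposed) = 337/2554 = 0.13195
Under exogeneity and monotonicity, PS = (p₁ − p₀) / (1 − p₀).
PS = (0.27878 − 0.13195) / (1 − 0.13195) = 0.14683 / 0.86805 ≈ 0.1692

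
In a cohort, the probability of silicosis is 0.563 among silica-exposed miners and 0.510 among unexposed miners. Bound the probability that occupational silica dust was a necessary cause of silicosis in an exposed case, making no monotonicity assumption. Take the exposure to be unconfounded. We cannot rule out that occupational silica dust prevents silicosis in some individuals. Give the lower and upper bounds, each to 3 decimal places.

0.094 ≤ PN ≤ 0.870

Let p₁ = 0.563, p₀ = 0.51.
Under exogeneity alone the bounds on PN are max{0,(p₁−p₀)/p₁} ≤ PN ≤ min{1,(1−p₀)/p₁}.
  lower = (p₁ − p₀)/p₁ = 0.053 / 0.563 ≈ 0.0941
  upper = min{1, (1 − p₀)/p₁} = 0.49 / 0.563 ≈ 0.8703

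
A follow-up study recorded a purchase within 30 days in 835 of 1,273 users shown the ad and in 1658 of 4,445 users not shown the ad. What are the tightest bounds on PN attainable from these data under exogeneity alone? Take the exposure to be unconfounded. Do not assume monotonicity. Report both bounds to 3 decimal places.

0.431 ≤ PN ≤ 0.956

p₁ = P(outcome | exposed) = 835/1273 = 0.65593
p₀ = P(outcome | unexposed) = 1658/4445 = 0.373
Under exogeneity alone the bounds on PN are max{0,(p₁−p₀)/p₁} ≤ PN ≤ min{1,(1−p₀)/p₁}.
  lower = (p₁ − p₀)/p₁ = 0.28293 / 0.65593 ≈ 0.4313
  upper = min{1, (1 − p₀)/p₁} = 0.627 / 0.65593 ≈ 0.9559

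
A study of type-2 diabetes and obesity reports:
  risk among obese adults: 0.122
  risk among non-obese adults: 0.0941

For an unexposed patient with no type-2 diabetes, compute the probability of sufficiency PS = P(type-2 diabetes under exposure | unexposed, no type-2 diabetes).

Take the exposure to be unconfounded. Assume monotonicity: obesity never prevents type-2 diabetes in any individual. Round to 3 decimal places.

PS ≈ 0.031

Let p₁ = 0.122, p₀ = 0.0941.
Under exogeneity and monotonicity, PS = (p₁ − p₀) / (1 − p₀).
PS = (0.122 − 0.0941) / (1 − 0.0941) = 0.0279 / 0.9059 ≈ 0.0308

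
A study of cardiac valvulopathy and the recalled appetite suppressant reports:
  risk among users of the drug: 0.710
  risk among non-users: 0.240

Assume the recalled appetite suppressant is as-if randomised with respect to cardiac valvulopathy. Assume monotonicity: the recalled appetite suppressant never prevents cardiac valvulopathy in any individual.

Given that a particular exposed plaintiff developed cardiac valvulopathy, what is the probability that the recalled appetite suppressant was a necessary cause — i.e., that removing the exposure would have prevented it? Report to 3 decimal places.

PN ≈ 0.662

Let p₁ = 0.71, p₀ = 0.24.
Under exogeneity and monotonicity, PN = (p₁ − p₀) / p₁.
PN = (0.71 − 0.24) / 0.71 = 0.47 / 0.71 ≈ 0.6620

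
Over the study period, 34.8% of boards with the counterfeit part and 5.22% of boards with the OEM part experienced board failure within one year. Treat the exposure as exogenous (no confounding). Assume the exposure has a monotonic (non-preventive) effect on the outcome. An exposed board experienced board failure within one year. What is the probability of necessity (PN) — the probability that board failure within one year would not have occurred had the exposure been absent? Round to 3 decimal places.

p₁ = 0.348, p₀ = 0.0522.
Under exogeneity and monotonicity, PN = (p₁ − p₀) / p₁.
PN = (0.348 − 0.0522) / 0.348 = 0.2958 / 0.348 ≈ 0.8500

PN ≈ 0.850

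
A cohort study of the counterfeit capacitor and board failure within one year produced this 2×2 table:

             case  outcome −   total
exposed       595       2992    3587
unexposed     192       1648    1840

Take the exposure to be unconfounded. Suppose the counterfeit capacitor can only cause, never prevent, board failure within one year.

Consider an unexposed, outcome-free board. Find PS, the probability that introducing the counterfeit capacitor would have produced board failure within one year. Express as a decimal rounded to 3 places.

p₁ = P(outcome | exposed) = 595/3587 = 0.16588
p₀ = P(outcome | unexposed) = 192/1840 = 0.10435
Under exogeneity and monotonicity, PS = (p₁ − p₀) / (1 − p₀).
PS = (0.16588 − 0.10435) / (1 − 0.10435) = 0.061529 / 0.89565 ≈ 0.0687

PS ≈ 0.069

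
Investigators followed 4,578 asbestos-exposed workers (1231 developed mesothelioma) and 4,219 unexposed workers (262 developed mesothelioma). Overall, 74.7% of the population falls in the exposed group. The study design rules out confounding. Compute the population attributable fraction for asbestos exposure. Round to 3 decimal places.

PAF ≈ 0.713

p₁ = P(outcome | exposed) = 1231/4578 = 0.26889
p₀ = P(outcome | unexposed) = 262/4219 = 0.0621
Overall risk P(Y=1) = π·p₁ + (1−π)·p₀ = 0.747×0.26889 + 0.253×0.0621 = 0.21658.
Under exogeneity, PAF = [P(Y=1) − p₀] / P(Y=1).
PAF = (0.21658 − 0.0621) / 0.21658 ≈ 0.7133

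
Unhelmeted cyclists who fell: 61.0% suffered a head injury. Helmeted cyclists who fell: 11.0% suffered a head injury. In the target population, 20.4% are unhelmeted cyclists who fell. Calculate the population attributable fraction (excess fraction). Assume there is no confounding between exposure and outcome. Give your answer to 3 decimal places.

p₁ = 0.61, p₀ = 0.11.
Overall risk P(Y=1) = π·p₁ + (1−π)·p₀ = 0.204×0.61 + 0.796×0.11 = 0.212.
Under exogeneity, PAF = [P(Y=1) − p₀] / P(Y=1).
PAF = (0.212 − 0.11) / 0.212 ≈ 0.4811

PAF ≈ 0.481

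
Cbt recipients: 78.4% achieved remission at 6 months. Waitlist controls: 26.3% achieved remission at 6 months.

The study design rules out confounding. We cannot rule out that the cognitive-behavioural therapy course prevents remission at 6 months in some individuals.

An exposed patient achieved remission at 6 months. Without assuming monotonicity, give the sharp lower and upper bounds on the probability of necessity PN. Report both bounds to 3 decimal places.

p₁ = 0.784, p₀ = 0.263.
Under exogeneity alone the bounds on PN are max{0,(p₁−p₀)/p₁} ≤ PN ≤ min{1,(1−p₀)/p₁}.
  lower = (p₁ − p₀)/p₁ = 0.521 / 0.784 ≈ 0.6645
  upper = min{1, (1 − p₀)/p₁} = 0.737 / 0.784 ≈ 0.9401

0.665 ≤ PN ≤ 0.940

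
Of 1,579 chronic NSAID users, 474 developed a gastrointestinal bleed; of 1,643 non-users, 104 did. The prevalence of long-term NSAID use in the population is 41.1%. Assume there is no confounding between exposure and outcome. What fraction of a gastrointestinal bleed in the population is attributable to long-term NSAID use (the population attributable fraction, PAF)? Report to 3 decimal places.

PAF ≈ 0.606

p₁ = P(outcome | exposed) = 474/1579 = 0.30019
p₀ = P(outcome | unexposed) = 104/1643 = 0.063299
Overall risk P(Y=1) = π·p₁ + (1−π)·p₀ = 0.411×0.30019 + 0.589×0.063299 = 0.16066.
Under exogeneity, PAF = [P(Y=1) − p₀] / P(Y=1).
PAF = (0.16066 − 0.063299) / 0.16066 ≈ 0.6060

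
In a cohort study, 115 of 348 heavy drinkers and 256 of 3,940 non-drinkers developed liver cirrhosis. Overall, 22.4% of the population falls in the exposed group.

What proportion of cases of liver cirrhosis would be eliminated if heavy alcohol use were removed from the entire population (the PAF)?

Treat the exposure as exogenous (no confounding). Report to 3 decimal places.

PAF ≈ 0.478

p₁ = P(outcome | exposed) = 115/348 = 0.33046
p₀ = P(outcome | unexposed) = 256/3940 = 0.064975
Overall risk P(Y=1) = π·p₁ + (1−π)·p₀ = 0.224×0.33046 + 0.776×0.064975 = 0.12444.
Under exogeneity, PAF = [P(Y=1) − p₀] / P(Y=1).
PAF = (0.12444 − 0.064975) / 0.12444 ≈ 0.4779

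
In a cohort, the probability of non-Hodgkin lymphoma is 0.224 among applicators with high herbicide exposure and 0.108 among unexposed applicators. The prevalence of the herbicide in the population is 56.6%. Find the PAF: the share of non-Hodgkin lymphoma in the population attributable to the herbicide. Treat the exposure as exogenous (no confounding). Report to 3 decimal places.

Let p₁ = 0.224, p₀ = 0.108.
Overall risk P(Y=1) = π·p₁ + (1−π)·p₀ = 0.566×0.224 + 0.434×0.108 = 0.17366.
Under exogeneity, PAF = [P(Y=1) − p₀] / P(Y=1).
PAF = (0.17366 − 0.108) / 0.17366 ≈ 0.3781

PAF ≈ 0.378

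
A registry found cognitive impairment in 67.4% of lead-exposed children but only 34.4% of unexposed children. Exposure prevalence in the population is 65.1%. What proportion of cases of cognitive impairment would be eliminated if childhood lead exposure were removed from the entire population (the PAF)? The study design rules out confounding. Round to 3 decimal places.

PAF ≈ 0.384

p₁ = 0.674, p₀ = 0.344.
Overall risk P(Y=1) = π·p₁ + (1−π)·p₀ = 0.651×0.674 + 0.349×0.344 = 0.55883.
Under exogeneity, PAF = [P(Y=1) − p₀] / P(Y=1).
PAF = (0.55883 − 0.344) / 0.55883 ≈ 0.3844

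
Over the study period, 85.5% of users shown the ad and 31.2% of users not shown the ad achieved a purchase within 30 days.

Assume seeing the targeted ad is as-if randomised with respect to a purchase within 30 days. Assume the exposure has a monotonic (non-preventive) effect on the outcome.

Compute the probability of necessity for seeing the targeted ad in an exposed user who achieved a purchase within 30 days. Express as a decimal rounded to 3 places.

p₁ = 0.855, p₀ = 0.312.
Under exogeneity and monotonicity, PN = (p₁ − p₀) / p₁.
PN = (0.855 − 0.312) / 0.855 = 0.543 / 0.855 ≈ 0.6351

PN ≈ 0.635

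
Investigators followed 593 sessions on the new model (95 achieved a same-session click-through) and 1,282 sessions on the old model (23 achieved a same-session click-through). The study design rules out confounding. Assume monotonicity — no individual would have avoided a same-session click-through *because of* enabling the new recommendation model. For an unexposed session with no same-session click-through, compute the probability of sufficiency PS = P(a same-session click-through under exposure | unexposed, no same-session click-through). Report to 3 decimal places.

p₁ = P(outcome | exposed) = 95/593 = 0.1602
p₀ = P(outcome | unexposed) = 23/1282 = 0.017941
Under exogeneity and monotonicity, PS = (p₁ − p₀) / (1 − p₀).
PS = (0.1602 − 0.017941) / (1 − 0.017941) = 0.14226 / 0.98206 ≈ 0.1449

PS ≈ 0.145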